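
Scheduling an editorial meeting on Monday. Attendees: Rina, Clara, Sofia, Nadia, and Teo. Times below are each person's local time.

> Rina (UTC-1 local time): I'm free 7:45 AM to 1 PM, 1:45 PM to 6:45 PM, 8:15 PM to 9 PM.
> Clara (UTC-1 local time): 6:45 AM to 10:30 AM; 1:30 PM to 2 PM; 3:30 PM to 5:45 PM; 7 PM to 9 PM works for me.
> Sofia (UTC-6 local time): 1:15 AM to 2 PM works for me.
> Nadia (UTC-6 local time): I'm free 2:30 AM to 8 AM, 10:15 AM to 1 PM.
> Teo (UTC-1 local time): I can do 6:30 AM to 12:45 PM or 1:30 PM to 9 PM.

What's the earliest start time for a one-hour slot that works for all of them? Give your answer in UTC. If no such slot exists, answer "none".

08:45

Rina in UTC: 08:45-14:00, 14:45-19:45, 21:15-22:00 (add 1h to convert from UTC-1).
Clara in UTC: 07:45-11:30, 14:30-15:00, 16:30-18:45, 20:00-22:00 (add 1h to convert from UTC-1).
Sofia in UTC: 07:15-20:00 (add 6h to convert from UTC-6).
Nadia in UTC: 08:30-14:00, 16:15-19:00 (add 6h to convert from UTC-6).
Teo in UTC: 07:30-13:45, 14:30-22:00 (add 1h to convert from UTC-1).
Rina ∩ Clara: 08:45-11:30, 14:45-15:00, 16:30-18:45, 21:15-22:00.
Rina ∩ Clara ∩ Sofia: 08:45-11:30, 14:45-15:00, 16:30-18:45.
Rina ∩ Clara ∩ Sofia ∩ Nadia: 08:45-11:30, 16:30-18:45.
Rina ∩ Clara ∩ Sofia ∩ Nadia ∩ Teo: 08:45-11:30, 16:30-18:45.
So the common availability across everyone is 08:45-11:30, 16:30-18:45.
The first common window of at least 60 minutes is 08:45-11:30, so the earliest start is 08:45.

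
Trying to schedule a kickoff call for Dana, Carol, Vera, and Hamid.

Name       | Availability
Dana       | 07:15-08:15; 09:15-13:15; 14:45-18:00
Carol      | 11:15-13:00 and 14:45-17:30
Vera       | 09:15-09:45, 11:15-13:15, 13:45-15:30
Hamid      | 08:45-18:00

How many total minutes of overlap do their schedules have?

Dana ∩ Carol: 11:15-13:00, 14:45-17:30.
Dana ∩ Carol ∩ Vera: 11:15-13:00, 14:45-15:30.
Dana ∩ Carol ∩ Vera ∩ Hamid: 11:15-13:00, 14:45-15:30.
Summing the common windows: 105 + 45 = 150 minutes.

150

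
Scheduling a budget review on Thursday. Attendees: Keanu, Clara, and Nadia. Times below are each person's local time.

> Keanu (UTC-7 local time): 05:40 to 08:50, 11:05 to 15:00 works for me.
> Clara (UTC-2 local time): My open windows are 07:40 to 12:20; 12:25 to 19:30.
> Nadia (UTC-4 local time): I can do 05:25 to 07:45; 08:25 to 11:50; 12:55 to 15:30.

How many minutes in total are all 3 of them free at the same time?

Keanu in UTC: 12:40-15:50, 18:05-22:00 (add 7h to convert from UTC-7).
Clara in UTC: 09:40-14:20, 14:25-21:30 (add 2h to convert from UTC-2).
Nadia in UTC: 09:25-11:45, 12:25-15:50, 16:55-19:30 (add 4h to convert from UTC-4).
Keanu ∩ Clara: 12:40-14:20, 14:25-15:50, 18:05-21:30.
Keanu ∩ Clara ∩ Nadia: 12:40-14:20, 14:25-15:50, 18:05-19:30.
Summing the common windows: 100 + 85 + 85 = 270 minutes.

270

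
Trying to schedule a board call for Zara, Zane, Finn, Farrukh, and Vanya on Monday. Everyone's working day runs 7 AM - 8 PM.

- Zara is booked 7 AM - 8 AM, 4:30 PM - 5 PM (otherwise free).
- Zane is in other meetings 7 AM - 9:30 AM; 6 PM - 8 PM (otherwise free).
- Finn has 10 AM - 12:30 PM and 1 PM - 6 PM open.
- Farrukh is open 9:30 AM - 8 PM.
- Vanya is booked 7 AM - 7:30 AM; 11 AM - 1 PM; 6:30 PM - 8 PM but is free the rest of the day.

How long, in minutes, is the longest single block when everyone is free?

Zara free: 08:00-16:30, 17:00-20:00 (invert busy blocks within the working day).
Zane free: 09:30-18:00 (invert busy blocks within the working day).
Finn free: 10:00-12:30, 13:00-18:00.
Farrukh free: 09:30-20:00.
Vanya free: 07:30-11:00, 13:00-18:30 (invert busy blocks within the working day).
Zara ∩ Zane: 09:30-16:30, 17:00-18:00.
Zara ∩ Zane ∩ Finn: 10:00-12:30, 13:00-16:30, 17:00-18:00.
Zara ∩ Zane ∩ Finn ∩ Farrukh: 10:00-12:30, 13:00-16:30, 17:00-18:00.
Zara ∩ Zane ∩ Finn ∩ Farrukh ∩ Vanya: 10:00-11:00, 13:00-16:30, 17:00-18:00.
The longest is 13:00-16:30 at 210 minutes.

210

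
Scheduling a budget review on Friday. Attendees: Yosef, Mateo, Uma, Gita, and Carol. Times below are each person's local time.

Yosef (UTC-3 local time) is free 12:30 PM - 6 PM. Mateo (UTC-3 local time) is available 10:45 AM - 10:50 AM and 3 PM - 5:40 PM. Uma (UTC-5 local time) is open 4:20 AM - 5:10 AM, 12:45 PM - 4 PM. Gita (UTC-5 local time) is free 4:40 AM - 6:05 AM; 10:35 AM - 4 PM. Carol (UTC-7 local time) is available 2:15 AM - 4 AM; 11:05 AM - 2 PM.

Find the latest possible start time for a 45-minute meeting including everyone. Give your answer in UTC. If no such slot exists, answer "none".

19:55

Yosef in UTC: 15:30-21:00 (add 3h to convert from UTC-3).
Mateo in UTC: 13:45-13:50, 18:00-20:40 (add 3h to convert from UTC-3).
Uma in UTC: 09:20-10:10, 17:45-21:00 (add 5h to convert from UTC-5).
Gita in UTC: 09:40-11:05, 15:35-21:00 (add 5h to convert from UTC-5).
Carol in UTC: 09:15-11:00, 18:05-21:00 (add 7h to convert from UTC-7).
Yosef ∩ Mateo: 18:00-20:40.
Yosef ∩ Mateo ∩ Uma: 18:00-20:40.
Yosef ∩ Mateo ∩ Uma ∩ Gita: 18:00-20:40.
Yosef ∩ Mateo ∩ Uma ∩ Gita ∩ Carol: 18:05-20:40.
The last common window of at least 45 minutes is 18:05-20:40; a 45-minute meeting can start as late as 19:55 and still end by 20:40.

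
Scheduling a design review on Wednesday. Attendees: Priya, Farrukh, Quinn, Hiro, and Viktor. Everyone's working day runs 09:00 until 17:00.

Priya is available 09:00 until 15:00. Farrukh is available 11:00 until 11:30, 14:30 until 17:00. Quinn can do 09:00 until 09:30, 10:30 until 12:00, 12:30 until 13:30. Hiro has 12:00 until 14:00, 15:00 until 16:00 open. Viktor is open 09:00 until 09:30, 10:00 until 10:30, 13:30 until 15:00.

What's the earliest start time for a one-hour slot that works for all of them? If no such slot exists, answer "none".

none

Priya ∩ Farrukh: 11:00-11:30, 14:30-15:00.
Priya ∩ Farrukh ∩ Quinn: 11:00-11:30.
Priya ∩ Farrukh ∩ Quinn ∩ Hiro: ∅.
Priya ∩ Farrukh ∩ Quinn ∩ Hiro ∩ Viktor: ∅.
There is no time when everyone is free.
No common window is at least 60 minutes long.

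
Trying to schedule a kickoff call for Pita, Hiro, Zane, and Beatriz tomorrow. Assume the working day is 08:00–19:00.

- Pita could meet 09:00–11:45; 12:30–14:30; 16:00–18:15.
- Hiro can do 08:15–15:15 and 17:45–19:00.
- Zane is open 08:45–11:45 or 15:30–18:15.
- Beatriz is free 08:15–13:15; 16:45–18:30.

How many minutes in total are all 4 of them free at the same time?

Pita ∩ Hiro: 09:00-11:45, 12:30-14:30, 17:45-18:15.
Pita ∩ Hiro ∩ Zane: 09:00-11:45, 17:45-18:15.
Pita ∩ Hiro ∩ Zane ∩ Beatriz: 09:00-11:45, 17:45-18:15.
Summing the common windows: 165 + 30 = 195 minutes.

195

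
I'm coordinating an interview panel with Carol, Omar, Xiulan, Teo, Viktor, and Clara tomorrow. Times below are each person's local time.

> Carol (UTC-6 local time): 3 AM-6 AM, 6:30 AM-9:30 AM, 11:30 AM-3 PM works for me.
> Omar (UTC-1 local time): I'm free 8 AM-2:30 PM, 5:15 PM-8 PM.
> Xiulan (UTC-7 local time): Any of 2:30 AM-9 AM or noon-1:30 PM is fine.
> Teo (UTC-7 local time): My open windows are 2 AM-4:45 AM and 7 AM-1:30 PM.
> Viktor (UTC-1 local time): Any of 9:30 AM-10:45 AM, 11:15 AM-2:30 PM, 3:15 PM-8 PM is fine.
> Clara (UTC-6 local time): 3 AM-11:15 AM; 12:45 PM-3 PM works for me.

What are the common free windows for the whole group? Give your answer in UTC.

10:30-11:45, 14:00-15:30, 19:00-20:30

Carol in UTC: 09:00-12:00, 12:30-15:30, 17:30-21:00 (add 6h to convert from UTC-6).
Omar in UTC: 09:00-15:30, 18:15-21:00 (add 1h to convert from UTC-1).
Xiulan in UTC: 09:30-16:00, 19:00-20:30 (add 7h to convert from UTC-7).
Teo in UTC: 09:00-11:45, 14:00-20:30 (add 7h to convert from UTC-7).
Viktor in UTC: 10:30-11:45, 12:15-15:30, 16:15-21:00 (add 1h to convert from UTC-1).
Clara in UTC: 09:00-17:15, 18:45-21:00 (add 6h to convert from UTC-6).
Carol ∩ Omar: 09:00-12:00, 12:30-15:30, 18:15-21:00.
Carol ∩ Omar ∩ Xiulan: 09:30-12:00, 12:30-15:30, 19:00-20:30.
Carol ∩ Omar ∩ Xiulan ∩ Teo: 09:30-11:45, 14:00-15:30, 19:00-20:30.
Carol ∩ Omar ∩ Xiulan ∩ Teo ∩ Viktor: 10:30-11:45, 14:00-15:30, 19:00-20:30.
Carol ∩ Omar ∩ Xiulan ∩ Teo ∩ Viktor ∩ Clara: 10:30-11:45, 14:00-15:30, 19:00-20:30.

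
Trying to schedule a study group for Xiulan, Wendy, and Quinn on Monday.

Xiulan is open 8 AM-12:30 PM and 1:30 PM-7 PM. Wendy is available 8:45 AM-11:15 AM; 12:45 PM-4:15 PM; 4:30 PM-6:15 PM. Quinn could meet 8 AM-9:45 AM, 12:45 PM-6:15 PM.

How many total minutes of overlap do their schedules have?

Xiulan ∩ Wendy: 08:45-11:15, 13:30-16:15, 16:30-18:15.
Xiulan ∩ Wendy ∩ Quinn: 08:45-09:45, 13:30-16:15, 16:30-18:15.
Summing the common windows: 60 + 165 + 105 = 330 minutes.

330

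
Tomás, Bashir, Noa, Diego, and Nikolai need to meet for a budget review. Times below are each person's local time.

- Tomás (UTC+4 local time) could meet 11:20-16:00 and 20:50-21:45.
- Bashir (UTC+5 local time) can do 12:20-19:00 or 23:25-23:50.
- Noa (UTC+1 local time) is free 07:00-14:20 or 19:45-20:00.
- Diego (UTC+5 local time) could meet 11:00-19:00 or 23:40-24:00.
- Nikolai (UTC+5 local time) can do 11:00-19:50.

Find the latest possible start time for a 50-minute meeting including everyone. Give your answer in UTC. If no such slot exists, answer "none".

11:10

Tomás in UTC: 07:20-12:00, 16:50-17:45 (subtract 4h to convert from UTC+4).
Bashir in UTC: 07:20-14:00, 18:25-18:50 (subtract 5h to convert from UTC+5).
Noa in UTC: 06:00-13:20, 18:45-19:00 (subtract 1h to convert from UTC+1).
Diego in UTC: 06:00-14:00, 18:40-19:00 (subtract 5h to convert from UTC+5).
Nikolai in UTC: 06:00-14:50 (subtract 5h to convert from UTC+5).
Tomás ∩ Bashir: 07:20-12:00.
Tomás ∩ Bashir ∩ Noa: 07:20-12:00.
Tomás ∩ Bashir ∩ Noa ∩ Diego: 07:20-12:00.
Tomás ∩ Bashir ∩ Noa ∩ Diego ∩ Nikolai: 07:20-12:00.
The last common window of at least 50 minutes is 07:20-12:00; a 50-minute meeting can start as late as 11:10 and still end by 12:00.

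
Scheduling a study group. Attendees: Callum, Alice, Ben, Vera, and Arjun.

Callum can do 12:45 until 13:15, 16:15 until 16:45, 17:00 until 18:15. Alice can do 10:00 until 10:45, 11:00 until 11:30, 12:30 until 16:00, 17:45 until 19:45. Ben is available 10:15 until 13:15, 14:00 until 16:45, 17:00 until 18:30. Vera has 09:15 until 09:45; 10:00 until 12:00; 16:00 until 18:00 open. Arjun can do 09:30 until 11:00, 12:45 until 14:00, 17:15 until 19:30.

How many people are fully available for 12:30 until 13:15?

2

Alice and Ben can make the full 12:30-13:15 slot — that's 2.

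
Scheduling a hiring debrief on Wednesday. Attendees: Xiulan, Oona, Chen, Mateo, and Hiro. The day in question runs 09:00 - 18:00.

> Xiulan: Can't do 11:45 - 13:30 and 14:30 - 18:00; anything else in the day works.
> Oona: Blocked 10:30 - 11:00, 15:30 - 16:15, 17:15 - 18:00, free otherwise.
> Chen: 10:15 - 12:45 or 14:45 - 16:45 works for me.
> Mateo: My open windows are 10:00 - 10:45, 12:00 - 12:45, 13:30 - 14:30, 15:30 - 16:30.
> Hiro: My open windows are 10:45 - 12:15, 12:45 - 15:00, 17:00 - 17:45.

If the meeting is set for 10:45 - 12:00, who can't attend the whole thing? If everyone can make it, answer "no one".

Mateo, Oona, Xiulan

Xiulan free: 09:00-11:45, 13:30-14:30 (invert busy blocks within the working day).
Oona free: 09:00-10:30, 11:00-15:30, 16:15-17:15 (invert busy blocks within the working day).
Chen free: 10:15-12:45, 14:45-16:45.
Mateo free: 10:00-10:45, 12:00-12:45, 13:30-14:30, 15:30-16:30.
Hiro free: 10:45-12:15, 12:45-15:00, 17:00-17:45.
Xiulan: not fully free for 10:45-12:00. Oona: not fully free for 10:45-12:00. Chen: free for 10:45-12:00. Mateo: not fully free for 10:45-12:00. Hiro: free for 10:45-12:00.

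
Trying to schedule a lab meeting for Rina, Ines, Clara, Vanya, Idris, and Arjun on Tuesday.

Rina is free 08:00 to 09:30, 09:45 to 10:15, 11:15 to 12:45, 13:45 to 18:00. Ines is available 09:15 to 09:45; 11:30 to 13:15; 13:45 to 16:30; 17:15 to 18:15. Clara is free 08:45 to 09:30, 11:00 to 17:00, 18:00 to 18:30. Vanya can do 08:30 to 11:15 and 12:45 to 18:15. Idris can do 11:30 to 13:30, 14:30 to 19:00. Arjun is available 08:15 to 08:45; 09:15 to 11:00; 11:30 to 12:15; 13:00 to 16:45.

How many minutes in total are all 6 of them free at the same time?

120

Rina ∩ Ines: 09:15-09:30, 11:30-12:45, 13:45-16:30, 17:15-18:00.
Rina ∩ Ines ∩ Clara: 09:15-09:30, 11:30-12:45, 13:45-16:30.
Rina ∩ Ines ∩ Clara ∩ Vanya: 09:15-09:30, 13:45-16:30.
Rina ∩ Ines ∩ Clara ∩ Vanya ∩ Idris: 14:30-16:30.
Rina ∩ Ines ∩ Clara ∩ Vanya ∩ Idris ∩ Arjun: 14:30-16:30.
Those are the intersection windows.
That's a single block of 120 minutes.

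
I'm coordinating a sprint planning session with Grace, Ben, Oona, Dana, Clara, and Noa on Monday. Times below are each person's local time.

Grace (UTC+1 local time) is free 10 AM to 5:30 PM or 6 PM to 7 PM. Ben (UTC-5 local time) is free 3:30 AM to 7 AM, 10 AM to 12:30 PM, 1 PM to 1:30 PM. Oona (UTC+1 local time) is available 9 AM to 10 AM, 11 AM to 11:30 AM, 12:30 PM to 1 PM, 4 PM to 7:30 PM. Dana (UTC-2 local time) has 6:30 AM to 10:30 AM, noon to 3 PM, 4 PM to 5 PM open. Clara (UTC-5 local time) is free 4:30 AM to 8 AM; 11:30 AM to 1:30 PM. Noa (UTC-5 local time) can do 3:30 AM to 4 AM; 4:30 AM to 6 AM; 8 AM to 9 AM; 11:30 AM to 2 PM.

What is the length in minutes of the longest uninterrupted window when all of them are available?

Grace in UTC: 09:00-16:30, 17:00-18:00 (subtract 1h to convert from UTC+1).
Ben in UTC: 08:30-12:00, 15:00-17:30, 18:00-18:30 (add 5h to convert from UTC-5).
Oona in UTC: 08:00-09:00, 10:00-10:30, 11:30-12:00, 15:00-18:30 (subtract 1h to convert from UTC+1).
Dana in UTC: 08:30-12:30, 14:00-17:00, 18:00-19:00 (add 2h to convert from UTC-2).
Clara in UTC: 09:30-13:00, 16:30-18:30 (add 5h to convert from UTC-5).
Noa in UTC: 08:30-09:00, 09:30-11:00, 13:00-14:00, 16:30-19:00 (add 5h to convert from UTC-5).
Grace ∩ Ben: 09:00-12:00, 15:00-16:30, 17:00-17:30.
Grace ∩ Ben ∩ Oona: 10:00-10:30, 11:30-12:00, 15:00-16:30, 17:00-17:30.
Grace ∩ Ben ∩ Oona ∩ Dana: 10:00-10:30, 11:30-12:00, 15:00-16:30.
Grace ∩ Ben ∩ Oona ∩ Dana ∩ Clara: 10:00-10:30, 11:30-12:00.
Grace ∩ Ben ∩ Oona ∩ Dana ∩ Clara ∩ Noa: 10:00-10:30.
The longest is 10:00-10:30 at 30 minutes.

30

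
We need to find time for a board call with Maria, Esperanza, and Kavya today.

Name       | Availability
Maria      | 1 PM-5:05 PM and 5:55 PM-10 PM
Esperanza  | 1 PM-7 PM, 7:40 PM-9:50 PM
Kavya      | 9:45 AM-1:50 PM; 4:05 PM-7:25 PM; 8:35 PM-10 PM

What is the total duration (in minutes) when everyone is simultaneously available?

Maria ∩ Esperanza: 13:00-17:05, 17:55-19:00, 19:40-21:50.
Maria ∩ Esperanza ∩ Kavya: 13:00-13:50, 16:05-17:05, 17:55-19:00, 20:35-21:50.
So the common availability across everyone is 13:00-13:50, 16:05-17:05, 17:55-19:00, 20:35-21:50.
Summing the common windows: 50 + 60 + 65 + 75 = 250 minutes.

250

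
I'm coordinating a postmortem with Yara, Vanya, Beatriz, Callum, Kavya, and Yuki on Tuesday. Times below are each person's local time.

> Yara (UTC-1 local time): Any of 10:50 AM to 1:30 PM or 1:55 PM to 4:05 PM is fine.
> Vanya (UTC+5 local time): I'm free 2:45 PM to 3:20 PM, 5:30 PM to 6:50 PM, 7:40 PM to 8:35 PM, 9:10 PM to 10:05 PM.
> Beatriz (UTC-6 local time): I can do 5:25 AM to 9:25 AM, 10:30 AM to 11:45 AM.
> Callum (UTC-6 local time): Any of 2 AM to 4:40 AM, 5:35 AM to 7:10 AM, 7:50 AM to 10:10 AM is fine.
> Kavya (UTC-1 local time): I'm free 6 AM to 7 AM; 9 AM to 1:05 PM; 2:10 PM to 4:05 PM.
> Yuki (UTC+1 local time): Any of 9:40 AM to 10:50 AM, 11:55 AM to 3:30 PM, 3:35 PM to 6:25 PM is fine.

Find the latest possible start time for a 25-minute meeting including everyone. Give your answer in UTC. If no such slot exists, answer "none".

Yara in UTC: 11:50-14:30, 14:55-17:05 (add 1h to convert from UTC-1).
Vanya in UTC: 09:45-10:20, 12:30-13:50, 14:40-15:35, 16:10-17:05 (subtract 5h to convert from UTC+5).
Beatriz in UTC: 11:25-15:25, 16:30-17:45 (add 6h to convert from UTC-6).
Callum in UTC: 08:00-10:40, 11:35-13:10, 13:50-16:10 (add 6h to convert from UTC-6).
Kavya in UTC: 07:00-08:00, 10:00-14:05, 15:10-17:05 (add 1h to convert from UTC-1).
Yuki in UTC: 08:40-09:50, 10:55-14:30, 14:35-17:25 (subtract 1h to convert from UTC+1).
Yara ∩ Vanya: 12:30-13:50, 14:55-15:35, 16:10-17:05.
Yara ∩ Vanya ∩ Beatriz: 12:30-13:50, 14:55-15:25, 16:30-17:05.
Yara ∩ Vanya ∩ Beatriz ∩ Callum: 12:30-13:10, 14:55-15:25.
Yara ∩ Vanya ∩ Beatriz ∩ Callum ∩ Kavya: 12:30-13:10, 15:10-15:25.
Yara ∩ Vanya ∩ Beatriz ∩ Callum ∩ Kavya ∩ Yuki: 12:30-13:10, 15:10-15:25.
The last common window of at least 25 minutes is 12:30-13:10; a 25-minute meeting can start as late as 12:45 and still end by 13:10.

12:45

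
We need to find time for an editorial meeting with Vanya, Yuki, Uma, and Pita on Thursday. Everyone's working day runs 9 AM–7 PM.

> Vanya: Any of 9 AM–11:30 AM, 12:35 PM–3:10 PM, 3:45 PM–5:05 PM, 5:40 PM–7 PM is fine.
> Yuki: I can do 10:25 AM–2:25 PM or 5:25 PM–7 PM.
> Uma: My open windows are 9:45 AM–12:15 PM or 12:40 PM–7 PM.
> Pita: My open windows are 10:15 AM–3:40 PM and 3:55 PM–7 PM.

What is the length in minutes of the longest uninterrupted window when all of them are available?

105

Vanya ∩ Yuki: 10:25-11:30, 12:35-14:25, 17:40-19:00.
Vanya ∩ Yuki ∩ Uma: 10:25-11:30, 12:40-14:25, 17:40-19:00.
Vanya ∩ Yuki ∩ Uma ∩ Pita: 10:25-11:30, 12:40-14:25, 17:40-19:00.
The longest is 12:40-14:25 at 105 minutes.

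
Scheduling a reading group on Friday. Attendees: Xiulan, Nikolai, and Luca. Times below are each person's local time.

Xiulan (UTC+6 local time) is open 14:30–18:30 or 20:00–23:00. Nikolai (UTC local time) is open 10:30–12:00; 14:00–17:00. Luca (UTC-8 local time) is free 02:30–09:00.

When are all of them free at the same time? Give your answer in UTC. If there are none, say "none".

Xiulan in UTC: 08:30-12:30, 14:00-17:00 (subtract 6h to convert from UTC+6).
Nikolai in UTC: 10:30-12:00, 14:00-17:00.
Luca in UTC: 10:30-17:00 (add 8h to convert from UTC-8).
Xiulan ∩ Nikolai: 10:30-12:00, 14:00-17:00.
Xiulan ∩ Nikolai ∩ Luca: 10:30-12:00, 14:00-17:00.

10:30-12:00, 14:00-17:00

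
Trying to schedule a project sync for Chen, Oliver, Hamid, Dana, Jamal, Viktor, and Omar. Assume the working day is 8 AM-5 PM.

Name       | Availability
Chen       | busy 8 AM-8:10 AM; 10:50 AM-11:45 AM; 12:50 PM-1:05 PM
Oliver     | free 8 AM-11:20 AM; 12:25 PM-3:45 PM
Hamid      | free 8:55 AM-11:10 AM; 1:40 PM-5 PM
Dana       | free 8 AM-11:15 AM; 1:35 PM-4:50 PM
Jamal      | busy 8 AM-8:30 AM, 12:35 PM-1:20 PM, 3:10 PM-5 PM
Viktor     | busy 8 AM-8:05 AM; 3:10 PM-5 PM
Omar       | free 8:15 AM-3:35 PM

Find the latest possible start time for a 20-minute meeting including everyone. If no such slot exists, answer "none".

14:50

Chen free: 08:10-10:50, 11:45-12:50, 13:05-17:00 (invert busy blocks within the working day).
Oliver free: 08:00-11:20, 12:25-15:45.
Hamid free: 08:55-11:10, 13:40-17:00.
Dana free: 08:00-11:15, 13:35-16:50.
Jamal free: 08:30-12:35, 13:20-15:10 (invert busy blocks within the working day).
Viktor free: 08:05-15:10 (invert busy blocks within the working day).
Omar free: 08:15-15:35.
Chen ∩ Oliver: 08:10-10:50, 12:25-12:50, 13:05-15:45.
Chen ∩ Oliver ∩ Hamid: 08:55-10:50, 13:40-15:45.
Chen ∩ Oliver ∩ Hamid ∩ Dana: 08:55-10:50, 13:40-15:45.
Chen ∩ Oliver ∩ Hamid ∩ Dana ∩ Jamal: 08:55-10:50, 13:40-15:10.
Chen ∩ Oliver ∩ Hamid ∩ Dana ∩ Jamal ∩ Viktor: 08:55-10:50, 13:40-15:10.
Chen ∩ Oliver ∩ Hamid ∩ Dana ∩ Jamal ∩ Viktor ∩ Omar: 08:55-10:50, 13:40-15:10.
The last common window of at least 20 minutes is 13:40-15:10; a 20-minute meeting can start as late as 14:50 and still end by 15:10.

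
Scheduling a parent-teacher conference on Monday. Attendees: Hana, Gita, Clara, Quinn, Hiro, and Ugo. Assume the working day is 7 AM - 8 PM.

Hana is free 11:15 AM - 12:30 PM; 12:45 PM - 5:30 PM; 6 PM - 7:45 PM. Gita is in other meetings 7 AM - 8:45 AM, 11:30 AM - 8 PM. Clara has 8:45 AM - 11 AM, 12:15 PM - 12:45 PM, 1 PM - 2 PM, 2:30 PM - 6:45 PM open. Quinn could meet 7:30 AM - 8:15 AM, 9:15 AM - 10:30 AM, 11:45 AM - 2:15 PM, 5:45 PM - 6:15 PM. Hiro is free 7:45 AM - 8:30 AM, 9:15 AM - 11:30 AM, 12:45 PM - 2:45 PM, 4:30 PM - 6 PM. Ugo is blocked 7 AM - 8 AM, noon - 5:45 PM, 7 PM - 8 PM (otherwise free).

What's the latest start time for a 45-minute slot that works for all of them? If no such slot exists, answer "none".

none

Hana free: 11:15-12:30, 12:45-17:30, 18:00-19:45.
Gita free: 08:45-11:30 (invert busy blocks within the working day).
Clara free: 08:45-11:00, 12:15-12:45, 13:00-14:00, 14:30-18:45.
Quinn free: 07:30-08:15, 09:15-10:30, 11:45-14:15, 17:45-18:15.
Hiro free: 07:45-08:30, 09:15-11:30, 12:45-14:45, 16:30-18:00.
Ugo free: 08:00-12:00, 17:45-19:00 (invert busy blocks within the working day).
Hana ∩ Gita: 11:15-11:30.
Hana ∩ Gita ∩ Clara: ∅.
Hana ∩ Gita ∩ Clara ∩ Quinn: ∅.
Hana ∩ Gita ∩ Clara ∩ Quinn ∩ Hiro: ∅.
Hana ∩ Gita ∩ Clara ∩ Quinn ∩ Hiro ∩ Ugo: ∅.
There is no time when everyone is free.
No common window is at least 45 minutes long.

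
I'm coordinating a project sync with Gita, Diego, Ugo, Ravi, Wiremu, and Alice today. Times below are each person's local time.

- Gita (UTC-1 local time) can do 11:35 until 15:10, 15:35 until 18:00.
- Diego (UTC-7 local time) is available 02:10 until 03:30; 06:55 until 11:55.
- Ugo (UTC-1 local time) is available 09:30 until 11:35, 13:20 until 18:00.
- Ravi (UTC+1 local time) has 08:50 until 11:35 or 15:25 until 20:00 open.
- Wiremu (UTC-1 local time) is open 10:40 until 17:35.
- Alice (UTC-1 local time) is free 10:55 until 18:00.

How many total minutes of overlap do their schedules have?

225

Gita in UTC: 12:35-16:10, 16:35-19:00 (add 1h to convert from UTC-1).
Diego in UTC: 09:10-10:30, 13:55-18:55 (add 7h to convert from UTC-7).
Ugo in UTC: 10:30-12:35, 14:20-19:00 (add 1h to convert from UTC-1).
Ravi in UTC: 07:50-10:35, 14:25-19:00 (subtract 1h to convert from UTC+1).
Wiremu in UTC: 11:40-18:35 (add 1h to convert from UTC-1).
Alice in UTC: 11:55-19:00 (add 1h to convert from UTC-1).
Gita ∩ Diego: 13:55-16:10, 16:35-18:55.
Gita ∩ Diego ∩ Ugo: 14:20-16:10, 16:35-18:55.
Gita ∩ Diego ∩ Ugo ∩ Ravi: 14:25-16:10, 16:35-18:55.
Gita ∩ Diego ∩ Ugo ∩ Ravi ∩ Wiremu: 14:25-16:10, 16:35-18:35.
Gita ∩ Diego ∩ Ugo ∩ Ravi ∩ Wiremu ∩ Alice: 14:25-16:10, 16:35-18:35.
Summing the common windows: 105 + 120 = 225 minutes.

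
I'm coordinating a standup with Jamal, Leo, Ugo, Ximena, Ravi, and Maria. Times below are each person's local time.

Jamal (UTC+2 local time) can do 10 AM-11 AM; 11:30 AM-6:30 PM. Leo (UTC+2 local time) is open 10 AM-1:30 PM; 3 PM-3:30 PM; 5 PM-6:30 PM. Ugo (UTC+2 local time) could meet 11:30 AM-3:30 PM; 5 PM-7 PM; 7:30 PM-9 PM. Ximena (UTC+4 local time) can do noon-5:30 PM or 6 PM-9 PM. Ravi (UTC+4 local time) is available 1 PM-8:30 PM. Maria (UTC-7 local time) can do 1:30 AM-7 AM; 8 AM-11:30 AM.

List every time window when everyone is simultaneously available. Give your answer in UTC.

Jamal in UTC: 08:00-09:00, 09:30-16:30 (subtract 2h to convert from UTC+2).
Leo in UTC: 08:00-11:30, 13:00-13:30, 15:00-16:30 (subtract 2h to convert from UTC+2).
Ugo in UTC: 09:30-13:30, 15:00-17:00, 17:30-19:00 (subtract 2h to convert from UTC+2).
Ximena in UTC: 08:00-13:30, 14:00-17:00 (subtract 4h to convert from UTC+4).
Ravi in UTC: 09:00-16:30 (subtract 4h to convert from UTC+4).
Maria in UTC: 08:30-14:00, 15:00-18:30 (add 7h to convert from UTC-7).
Jamal ∩ Leo: 08:00-09:00, 09:30-11:30, 13:00-13:30, 15:00-16:30.
Jamal ∩ Leo ∩ Ugo: 09:30-11:30, 13:00-13:30, 15:00-16:30.
Jamal ∩ Leo ∩ Ugo ∩ Ximena: 09:30-11:30, 13:00-13:30, 15:00-16:30.
Jamal ∩ Leo ∩ Ugo ∩ Ximena ∩ Ravi: 09:30-11:30, 13:00-13:30, 15:00-16:30.
Jamal ∩ Leo ∩ Ugo ∩ Ximena ∩ Ravi ∩ Maria: 09:30-11:30, 13:00-13:30, 15:00-16:30.
Those are the intersection windows.

09:30-11:30, 13:00-13:30, 15:00-16:30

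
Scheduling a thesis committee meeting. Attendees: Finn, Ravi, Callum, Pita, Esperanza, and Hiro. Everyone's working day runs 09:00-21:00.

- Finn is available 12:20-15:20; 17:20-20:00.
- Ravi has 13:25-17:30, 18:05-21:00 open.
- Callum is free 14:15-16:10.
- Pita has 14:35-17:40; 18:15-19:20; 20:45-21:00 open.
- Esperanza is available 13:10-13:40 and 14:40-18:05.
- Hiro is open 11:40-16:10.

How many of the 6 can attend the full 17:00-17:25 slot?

Ravi, Pita, and Esperanza can make the full 17:00-17:25 slot — that's 3.

3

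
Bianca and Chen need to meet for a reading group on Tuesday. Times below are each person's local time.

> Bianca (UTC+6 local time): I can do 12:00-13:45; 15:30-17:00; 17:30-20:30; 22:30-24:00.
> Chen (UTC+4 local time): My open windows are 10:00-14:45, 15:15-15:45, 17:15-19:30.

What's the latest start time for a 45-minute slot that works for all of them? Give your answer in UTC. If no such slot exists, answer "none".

13:45

Bianca in UTC: 06:00-07:45, 09:30-11:00, 11:30-14:30, 16:30-18:00 (subtract 6h to convert from UTC+6).
Chen in UTC: 06:00-10:45, 11:15-11:45, 13:15-15:30 (subtract 4h to convert from UTC+4).
Bianca ∩ Chen: 06:00-07:45, 09:30-10:45, 11:30-11:45, 13:15-14:30.
The last common window of at least 45 minutes is 13:15-14:30; a 45-minute meeting can start as late as 13:45 and still end by 14:30.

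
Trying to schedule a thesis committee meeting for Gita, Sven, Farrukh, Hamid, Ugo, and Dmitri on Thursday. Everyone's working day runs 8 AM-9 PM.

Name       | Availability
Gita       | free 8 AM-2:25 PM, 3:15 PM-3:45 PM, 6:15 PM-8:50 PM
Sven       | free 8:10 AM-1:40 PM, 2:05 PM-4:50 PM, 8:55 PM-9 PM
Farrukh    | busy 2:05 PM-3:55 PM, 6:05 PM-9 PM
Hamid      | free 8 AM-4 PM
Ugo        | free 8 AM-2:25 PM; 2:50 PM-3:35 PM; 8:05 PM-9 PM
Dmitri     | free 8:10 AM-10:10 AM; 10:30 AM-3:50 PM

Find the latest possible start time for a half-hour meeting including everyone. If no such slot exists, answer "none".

Gita free: 08:00-14:25, 15:15-15:45, 18:15-20:50.
Sven free: 08:10-13:40, 14:05-16:50, 20:55-21:00.
Farrukh free: 08:00-14:05, 15:55-18:05 (invert busy blocks within the working day).
Hamid free: 08:00-16:00.
Ugo free: 08:00-14:25, 14:50-15:35, 20:05-21:00.
Dmitri free: 08:10-10:10, 10:30-15:50.
Gita ∩ Sven: 08:10-13:40, 14:05-14:25, 15:15-15:45.
Gita ∩ Sven ∩ Farrukh: 08:10-13:40.
Gita ∩ Sven ∩ Farrukh ∩ Hamid: 08:10-13:40.
Gita ∩ Sven ∩ Farrukh ∩ Hamid ∩ Ugo: 08:10-13:40.
Gita ∩ Sven ∩ Farrukh ∩ Hamid ∩ Ugo ∩ Dmitri: 08:10-10:10, 10:30-13:40.
So the common availability across everyone is 08:10-10:10, 10:30-13:40.
The last common window of at least 30 minutes is 10:30-13:40; a 30-minute meeting can start as late as 13:10 and still end by 13:40.

13:10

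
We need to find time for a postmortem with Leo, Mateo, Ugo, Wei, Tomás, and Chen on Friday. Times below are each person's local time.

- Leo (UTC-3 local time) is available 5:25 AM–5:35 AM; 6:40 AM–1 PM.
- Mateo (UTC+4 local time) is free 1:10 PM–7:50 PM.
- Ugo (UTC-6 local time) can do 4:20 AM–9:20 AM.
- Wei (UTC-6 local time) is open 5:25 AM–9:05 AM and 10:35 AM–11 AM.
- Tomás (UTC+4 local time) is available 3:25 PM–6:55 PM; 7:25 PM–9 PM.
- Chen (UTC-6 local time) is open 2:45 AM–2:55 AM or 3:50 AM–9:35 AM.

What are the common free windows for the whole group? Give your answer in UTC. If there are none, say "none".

11:25-14:55

Leo in UTC: 08:25-08:35, 09:40-16:00 (add 3h to convert from UTC-3).
Mateo in UTC: 09:10-15:50 (subtract 4h to convert from UTC+4).
Ugo in UTC: 10:20-15:20 (add 6h to convert from UTC-6).
Wei in UTC: 11:25-15:05, 16:35-17:00 (add 6h to convert from UTC-6).
Tomás in UTC: 11:25-14:55, 15:25-17:00 (subtract 4h to convert from UTC+4).
Chen in UTC: 08:45-08:55, 09:50-15:35 (add 6h to convert from UTC-6).
Leo ∩ Mateo: 09:40-15:50.
Leo ∩ Mateo ∩ Ugo: 10:20-15:20.
Leo ∩ Mateo ∩ Ugo ∩ Wei: 11:25-15:05.
Leo ∩ Mateo ∩ Ugo ∩ Wei ∩ Tomás: 11:25-14:55.
Leo ∩ Mateo ∩ Ugo ∩ Wei ∩ Tomás ∩ Chen: 11:25-14:55.
Those are the intersection windows.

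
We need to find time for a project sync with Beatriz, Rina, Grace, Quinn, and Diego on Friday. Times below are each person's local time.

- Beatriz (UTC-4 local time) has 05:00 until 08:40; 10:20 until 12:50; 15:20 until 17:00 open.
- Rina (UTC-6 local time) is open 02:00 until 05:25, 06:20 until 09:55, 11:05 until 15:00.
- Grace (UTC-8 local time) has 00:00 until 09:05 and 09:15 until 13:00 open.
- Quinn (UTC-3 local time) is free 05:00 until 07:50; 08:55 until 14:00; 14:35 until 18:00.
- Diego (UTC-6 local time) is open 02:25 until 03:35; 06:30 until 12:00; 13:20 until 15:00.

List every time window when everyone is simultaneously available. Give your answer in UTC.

09:00-09:35, 12:30-12:40, 14:20-15:55, 19:20-21:00

Beatriz in UTC: 09:00-12:40, 14:20-16:50, 19:20-21:00 (add 4h to convert from UTC-4).
Rina in UTC: 08:00-11:25, 12:20-15:55, 17:05-21:00 (add 6h to convert from UTC-6).
Grace in UTC: 08:00-17:05, 17:15-21:00 (add 8h to convert from UTC-8).
Quinn in UTC: 08:00-10:50, 11:55-17:00, 17:35-21:00 (add 3h to convert from UTC-3).
Diego in UTC: 08:25-09:35, 12:30-18:00, 19:20-21:00 (add 6h to convert from UTC-6).
Beatriz ∩ Rina: 09:00-11:25, 12:20-12:40, 14:20-15:55, 19:20-21:00.
Beatriz ∩ Rina ∩ Grace: 09:00-11:25, 12:20-12:40, 14:20-15:55, 19:20-21:00.
Beatriz ∩ Rina ∩ Grace ∩ Quinn: 09:00-10:50, 12:20-12:40, 14:20-15:55, 19:20-21:00.
Beatriz ∩ Rina ∩ Grace ∩ Quinn ∩ Diego: 09:00-09:35, 12:30-12:40, 14:20-15:55, 19:20-21:00.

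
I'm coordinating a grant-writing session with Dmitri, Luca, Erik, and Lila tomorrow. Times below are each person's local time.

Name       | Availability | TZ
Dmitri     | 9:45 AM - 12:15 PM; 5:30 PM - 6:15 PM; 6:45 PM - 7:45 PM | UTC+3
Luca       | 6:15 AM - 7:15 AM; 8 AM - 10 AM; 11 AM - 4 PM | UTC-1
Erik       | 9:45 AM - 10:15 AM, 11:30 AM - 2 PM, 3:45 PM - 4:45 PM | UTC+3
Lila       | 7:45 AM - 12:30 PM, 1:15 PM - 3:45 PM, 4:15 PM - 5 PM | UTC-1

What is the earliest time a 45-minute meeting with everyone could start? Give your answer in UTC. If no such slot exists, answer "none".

Dmitri in UTC: 06:45-09:15, 14:30-15:15, 15:45-16:45 (subtract 3h to convert from UTC+3).
Luca in UTC: 07:15-08:15, 09:00-11:00, 12:00-17:00 (add 1h to convert from UTC-1).
Erik in UTC: 06:45-07:15, 08:30-11:00, 12:45-13:45 (subtract 3h to convert from UTC+3).
Lila in UTC: 08:45-13:30, 14:15-16:45, 17:15-18:00 (add 1h to convert from UTC-1).
Dmitri ∩ Luca: 07:15-08:15, 09:00-09:15, 14:30-15:15, 15:45-16:45.
Dmitri ∩ Luca ∩ Erik: 09:00-09:15.
Dmitri ∩ Luca ∩ Erik ∩ Lila: 09:00-09:15.
No common window is at least 45 minutes long.

none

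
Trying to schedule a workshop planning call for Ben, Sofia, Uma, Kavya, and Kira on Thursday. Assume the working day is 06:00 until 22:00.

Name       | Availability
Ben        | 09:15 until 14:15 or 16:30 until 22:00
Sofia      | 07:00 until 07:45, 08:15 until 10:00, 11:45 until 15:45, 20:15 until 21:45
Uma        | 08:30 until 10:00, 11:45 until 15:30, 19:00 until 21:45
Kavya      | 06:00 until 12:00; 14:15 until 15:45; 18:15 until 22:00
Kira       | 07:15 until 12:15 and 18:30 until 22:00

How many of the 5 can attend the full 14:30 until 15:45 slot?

Sofia and Kavya can make the full 14:30-15:45 slot — that's 2.

2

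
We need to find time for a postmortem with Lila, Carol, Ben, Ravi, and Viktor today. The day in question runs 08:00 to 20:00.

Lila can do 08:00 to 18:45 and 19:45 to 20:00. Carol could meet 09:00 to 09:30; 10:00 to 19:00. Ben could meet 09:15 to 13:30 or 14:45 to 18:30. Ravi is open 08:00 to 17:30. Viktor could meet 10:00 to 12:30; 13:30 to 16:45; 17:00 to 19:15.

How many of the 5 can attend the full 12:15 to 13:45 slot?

Lila, Carol, and Ravi can make the full 12:15-13:45 slot — that's 3.

3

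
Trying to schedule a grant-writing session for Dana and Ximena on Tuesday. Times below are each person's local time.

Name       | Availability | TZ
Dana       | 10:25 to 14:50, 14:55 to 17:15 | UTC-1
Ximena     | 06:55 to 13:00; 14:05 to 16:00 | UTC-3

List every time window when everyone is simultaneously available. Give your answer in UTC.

Dana in UTC: 11:25-15:50, 15:55-18:15 (add 1h to convert from UTC-1).
Ximena in UTC: 09:55-16:00, 17:05-19:00 (add 3h to convert from UTC-3).
Dana ∩ Ximena: 11:25-15:50, 15:55-16:00, 17:05-18:15.
Those are the intersection windows.

11:25-15:50, 15:55-16:00, 17:05-18:15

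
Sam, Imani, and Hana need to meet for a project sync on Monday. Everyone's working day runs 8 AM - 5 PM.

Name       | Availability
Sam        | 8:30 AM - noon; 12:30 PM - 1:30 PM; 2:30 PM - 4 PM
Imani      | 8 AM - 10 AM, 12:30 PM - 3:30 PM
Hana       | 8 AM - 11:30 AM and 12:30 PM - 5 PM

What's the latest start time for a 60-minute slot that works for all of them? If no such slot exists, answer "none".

14:30

Sam ∩ Imani: 08:30-10:00, 12:30-13:30, 14:30-15:30.
Sam ∩ Imani ∩ Hana: 08:30-10:00, 12:30-13:30, 14:30-15:30.
Those are the intersection windows.
The last common window of at least 60 minutes is 14:30-15:30; a 60-minute meeting can start as late as 14:30 and still end by 15:30.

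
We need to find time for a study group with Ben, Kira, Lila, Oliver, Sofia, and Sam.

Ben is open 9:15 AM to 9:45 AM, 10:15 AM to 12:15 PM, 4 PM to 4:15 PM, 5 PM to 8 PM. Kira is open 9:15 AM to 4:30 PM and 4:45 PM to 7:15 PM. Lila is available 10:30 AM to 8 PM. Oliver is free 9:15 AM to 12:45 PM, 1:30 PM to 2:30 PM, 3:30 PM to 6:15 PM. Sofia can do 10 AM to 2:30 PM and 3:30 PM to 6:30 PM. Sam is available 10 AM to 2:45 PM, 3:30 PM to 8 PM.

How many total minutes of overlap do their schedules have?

195

Ben ∩ Kira: 09:15-09:45, 10:15-12:15, 16:00-16:15, 17:00-19:15.
Ben ∩ Kira ∩ Lila: 10:30-12:15, 16:00-16:15, 17:00-19:15.
Ben ∩ Kira ∩ Lila ∩ Oliver: 10:30-12:15, 16:00-16:15, 17:00-18:15.
Ben ∩ Kira ∩ Lila ∩ Oliver ∩ Sofia: 10:30-12:15, 16:00-16:15, 17:00-18:15.
Ben ∩ Kira ∩ Lila ∩ Oliver ∩ Sofia ∩ Sam: 10:30-12:15, 16:00-16:15, 17:00-18:15.
Those are the intersection windows.
Summing the common windows: 105 + 15 + 75 = 195 minutes.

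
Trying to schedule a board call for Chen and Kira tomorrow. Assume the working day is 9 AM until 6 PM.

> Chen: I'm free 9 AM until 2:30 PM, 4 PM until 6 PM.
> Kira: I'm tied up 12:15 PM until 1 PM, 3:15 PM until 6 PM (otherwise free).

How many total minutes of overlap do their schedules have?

285

Chen free: 09:00-14:30, 16:00-18:00.
Kira free: 09:00-12:15, 13:00-15:15 (invert busy blocks within the working day).
Chen ∩ Kira: 09:00-12:15, 13:00-14:30.
So the common availability across everyone is 09:00-12:15, 13:00-14:30.
Summing the common windows: 195 + 90 = 285 minutes.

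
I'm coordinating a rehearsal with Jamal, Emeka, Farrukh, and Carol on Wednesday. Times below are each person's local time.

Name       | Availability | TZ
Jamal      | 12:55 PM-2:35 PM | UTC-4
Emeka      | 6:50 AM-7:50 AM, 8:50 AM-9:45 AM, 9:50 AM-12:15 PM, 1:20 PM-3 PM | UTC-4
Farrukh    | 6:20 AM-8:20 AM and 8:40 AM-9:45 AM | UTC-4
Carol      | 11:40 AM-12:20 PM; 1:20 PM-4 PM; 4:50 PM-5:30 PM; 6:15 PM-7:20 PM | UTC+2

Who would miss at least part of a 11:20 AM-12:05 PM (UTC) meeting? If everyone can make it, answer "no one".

Emeka, Jamal

Jamal in UTC: 16:55-18:35 (add 4h to convert from UTC-4).
Emeka in UTC: 10:50-11:50, 12:50-13:45, 13:50-16:15, 17:20-19:00 (add 4h to convert from UTC-4).
Farrukh in UTC: 10:20-12:20, 12:40-13:45 (add 4h to convert from UTC-4).
Carol in UTC: 09:40-10:20, 11:20-14:00, 14:50-15:30, 16:15-17:20 (subtract 2h to convert from UTC+2).
Jamal: not fully free for 11:20-12:05. Emeka: not fully free for 11:20-12:05. Farrukh: free for 11:20-12:05. Carol: free for 11:20-12:05.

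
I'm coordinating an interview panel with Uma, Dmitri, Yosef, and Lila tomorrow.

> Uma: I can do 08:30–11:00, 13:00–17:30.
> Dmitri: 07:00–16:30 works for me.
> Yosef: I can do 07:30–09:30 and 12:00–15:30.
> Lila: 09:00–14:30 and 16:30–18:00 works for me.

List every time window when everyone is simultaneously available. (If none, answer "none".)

Uma ∩ Dmitri: 08:30-11:00, 13:00-16:30.
Uma ∩ Dmitri ∩ Yosef: 08:30-09:30, 13:00-15:30.
Uma ∩ Dmitri ∩ Yosef ∩ Lila: 09:00-09:30, 13:00-14:30.

09:00-09:30, 13:00-14:30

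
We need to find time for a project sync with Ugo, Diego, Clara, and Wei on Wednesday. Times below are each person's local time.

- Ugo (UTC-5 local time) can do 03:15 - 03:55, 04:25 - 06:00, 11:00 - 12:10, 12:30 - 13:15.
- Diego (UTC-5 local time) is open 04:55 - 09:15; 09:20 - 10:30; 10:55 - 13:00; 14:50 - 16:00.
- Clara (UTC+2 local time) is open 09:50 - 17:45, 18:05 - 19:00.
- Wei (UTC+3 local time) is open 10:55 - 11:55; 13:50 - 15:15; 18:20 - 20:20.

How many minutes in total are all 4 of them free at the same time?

65

Ugo in UTC: 08:15-08:55, 09:25-11:00, 16:00-17:10, 17:30-18:15 (add 5h to convert from UTC-5).
Diego in UTC: 09:55-14:15, 14:20-15:30, 15:55-18:00, 19:50-21:00 (add 5h to convert from UTC-5).
Clara in UTC: 07:50-15:45, 16:05-17:00 (subtract 2h to convert from UTC+2).
Wei in UTC: 07:55-08:55, 10:50-12:15, 15:20-17:20 (subtract 3h to convert from UTC+3).
Ugo ∩ Diego: 09:55-11:00, 16:00-17:10, 17:30-18:00.
Ugo ∩ Diego ∩ Clara: 09:55-11:00, 16:05-17:00.
Ugo ∩ Diego ∩ Clara ∩ Wei: 10:50-11:00, 16:05-17:00.
Summing the common windows: 10 + 55 = 65 minutes.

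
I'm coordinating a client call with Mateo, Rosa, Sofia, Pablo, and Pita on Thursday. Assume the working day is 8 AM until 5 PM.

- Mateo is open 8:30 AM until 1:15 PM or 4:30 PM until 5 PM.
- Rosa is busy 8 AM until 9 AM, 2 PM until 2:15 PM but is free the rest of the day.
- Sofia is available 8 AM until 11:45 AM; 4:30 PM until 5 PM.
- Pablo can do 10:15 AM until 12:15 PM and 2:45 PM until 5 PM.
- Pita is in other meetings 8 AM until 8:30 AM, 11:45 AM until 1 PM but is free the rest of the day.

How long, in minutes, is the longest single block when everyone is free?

90

Mateo free: 08:30-13:15, 16:30-17:00.
Rosa free: 09:00-14:00, 14:15-17:00 (invert busy blocks within the working day).
Sofia free: 08:00-11:45, 16:30-17:00.
Pablo free: 10:15-12:15, 14:45-17:00.
Pita free: 08:30-11:45, 13:00-17:00 (invert busy blocks within the working day).
Mateo ∩ Rosa: 09:00-13:15, 16:30-17:00.
Mateo ∩ Rosa ∩ Sofia: 09:00-11:45, 16:30-17:00.
Mateo ∩ Rosa ∩ Sofia ∩ Pablo: 10:15-11:45, 16:30-17:00.
Mateo ∩ Rosa ∩ Sofia ∩ Pablo ∩ Pita: 10:15-11:45, 16:30-17:00.
The longest is 10:15-11:45 at 90 minutes.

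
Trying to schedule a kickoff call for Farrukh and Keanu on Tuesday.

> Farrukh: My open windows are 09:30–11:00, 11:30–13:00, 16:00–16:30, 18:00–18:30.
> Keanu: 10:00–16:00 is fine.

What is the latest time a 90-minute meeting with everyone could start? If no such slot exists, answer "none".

11:30

Farrukh ∩ Keanu: 10:00-11:00, 11:30-13:00.
So the common availability across everyone is 10:00-11:00, 11:30-13:00.
The last common window of at least 90 minutes is 11:30-13:00; a 90-minute meeting can start as late as 11:30 and still end by 13:00.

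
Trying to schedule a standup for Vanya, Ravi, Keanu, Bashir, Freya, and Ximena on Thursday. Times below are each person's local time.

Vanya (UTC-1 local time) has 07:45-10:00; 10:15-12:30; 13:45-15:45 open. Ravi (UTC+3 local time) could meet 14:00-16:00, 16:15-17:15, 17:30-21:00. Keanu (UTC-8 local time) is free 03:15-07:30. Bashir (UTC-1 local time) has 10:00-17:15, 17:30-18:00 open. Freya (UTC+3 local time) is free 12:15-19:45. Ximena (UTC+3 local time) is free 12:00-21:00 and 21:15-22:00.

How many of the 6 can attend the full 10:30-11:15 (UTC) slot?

2

Vanya in UTC: 08:45-11:00, 11:15-13:30, 14:45-16:45 (add 1h to convert from UTC-1).
Ravi in UTC: 11:00-13:00, 13:15-14:15, 14:30-18:00 (subtract 3h to convert from UTC+3).
Keanu in UTC: 11:15-15:30 (add 8h to convert from UTC-8).
Bashir in UTC: 11:00-18:15, 18:30-19:00 (add 1h to convert from UTC-1).
Freya in UTC: 09:15-16:45 (subtract 3h to convert from UTC+3).
Ximena in UTC: 09:00-18:00, 18:15-19:00 (subtract 3h to convert from UTC+3).
Freya and Ximena can make the full 10:30-11:15 slot — that's 2.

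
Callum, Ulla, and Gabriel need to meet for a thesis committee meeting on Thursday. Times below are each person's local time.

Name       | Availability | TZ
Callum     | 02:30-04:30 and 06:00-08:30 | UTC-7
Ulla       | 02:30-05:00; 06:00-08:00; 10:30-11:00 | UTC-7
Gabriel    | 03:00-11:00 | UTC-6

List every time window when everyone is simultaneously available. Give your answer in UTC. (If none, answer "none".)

Callum in UTC: 09:30-11:30, 13:00-15:30 (add 7h to convert from UTC-7).
Ulla in UTC: 09:30-12:00, 13:00-15:00, 17:30-18:00 (add 7h to convert from UTC-7).
Gabriel in UTC: 09:00-17:00 (add 6h to convert from UTC-6).
Callum ∩ Ulla: 09:30-11:30, 13:00-15:00.
Callum ∩ Ulla ∩ Gabriel: 09:30-11:30, 13:00-15:00.

09:30-11:30, 13:00-15:00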